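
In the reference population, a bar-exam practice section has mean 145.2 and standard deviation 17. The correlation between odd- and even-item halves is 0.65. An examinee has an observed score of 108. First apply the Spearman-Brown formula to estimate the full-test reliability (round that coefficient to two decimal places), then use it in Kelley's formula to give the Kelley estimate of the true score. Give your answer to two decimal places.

115.81

Spearman-Brown: ρ = 2r/(1 + r) = 2(0.65)/(1 + 0.65) = 1.300/1.65 = 0.7879 → 0.79
Weight the observed score by reliability and the mean by (1 − reliability): T̂ = 0.79·108 + 0.21·145.2 = 85.32 + 30.492 = 115.812.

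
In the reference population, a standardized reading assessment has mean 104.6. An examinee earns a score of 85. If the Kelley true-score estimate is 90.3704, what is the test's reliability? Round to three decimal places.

T̂ = ρX + (1 − ρ)μ  ⇒  T̂ − μ = ρ(X − μ)
ρ = (T̂ − μ)/(X − μ) = (90.3704 − 104.6) / (85 − 104.6) = -14.2296 / -19.6 = 0.72600

0.726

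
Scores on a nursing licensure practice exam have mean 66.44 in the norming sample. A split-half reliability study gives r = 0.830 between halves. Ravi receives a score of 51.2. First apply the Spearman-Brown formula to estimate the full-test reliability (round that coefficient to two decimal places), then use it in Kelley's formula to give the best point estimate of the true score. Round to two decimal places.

52.57

Spearman-Brown: ρ = 2r/(1 + r) = 2(0.830)/(1 + 0.830) = 1.6600/1.830 = 0.9071 → 0.91
T̂ = 0.91(51.2) + 0.09(66.44) = 46.592 + 5.9796 = 52.572 → 52.57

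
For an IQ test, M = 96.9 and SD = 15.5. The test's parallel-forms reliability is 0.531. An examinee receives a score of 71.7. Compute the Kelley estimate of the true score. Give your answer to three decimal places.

83.519

T̂ = ρX + (1 − ρ)μ
  = 0.531 × 71.7 + 0.469 × 96.9
  = 38.0727 + 45.4461
  = 83.5188
  ≈ 83.519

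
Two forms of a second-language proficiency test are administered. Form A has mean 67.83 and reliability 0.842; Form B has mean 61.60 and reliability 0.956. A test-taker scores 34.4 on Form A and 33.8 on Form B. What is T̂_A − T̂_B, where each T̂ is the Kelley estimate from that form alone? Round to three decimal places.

4.659

T̂_A = 0.842(34.4) + 0.158(67.83) = 39.68194
T̂_B = 0.956(33.8) + 0.044(61.60) = 35.02320
T̂_A − T̂_B = 4.65874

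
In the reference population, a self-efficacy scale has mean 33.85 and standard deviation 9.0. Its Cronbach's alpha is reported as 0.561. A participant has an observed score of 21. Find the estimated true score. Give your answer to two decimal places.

26.64

T̂ = 0.561(21) + 0.439(33.85) = 11.781 + 14.86015 = 26.641 → 26.64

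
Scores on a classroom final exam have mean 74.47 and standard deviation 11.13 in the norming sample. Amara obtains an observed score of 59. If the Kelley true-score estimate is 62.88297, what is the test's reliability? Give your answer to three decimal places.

0.749

T̂ = ρX + (1 − ρ)μ  ⇒  T̂ − μ = ρ(X − μ)
ρ = (T̂ − μ)/(X − μ) = (62.88297 − 74.47) / (59 − 74.47) = -11.58703 / -15.47 = 0.74900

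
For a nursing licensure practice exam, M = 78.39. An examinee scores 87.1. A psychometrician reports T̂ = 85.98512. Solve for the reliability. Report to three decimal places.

T̂ = ρX + (1 − ρ)μ  ⇒  T̂ − μ = ρ(X − μ)
ρ = (T̂ − μ)/(X − μ) = (85.98512 − 78.39) / (87.1 − 78.39) = 7.59512 / 8.71 = 0.87200

0.872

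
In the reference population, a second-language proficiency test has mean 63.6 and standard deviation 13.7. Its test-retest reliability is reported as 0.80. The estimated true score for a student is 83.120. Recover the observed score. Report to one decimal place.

T̂ = ρX + (1 − ρ)μ  ⇒  X = (T̂ − (1 − ρ)μ) / ρ
X = (83.120 − 0.20 × 63.6) / 0.80 = (83.120 − 12.720) / 0.80 = 70.400 / 0.80 = 88.000

88.0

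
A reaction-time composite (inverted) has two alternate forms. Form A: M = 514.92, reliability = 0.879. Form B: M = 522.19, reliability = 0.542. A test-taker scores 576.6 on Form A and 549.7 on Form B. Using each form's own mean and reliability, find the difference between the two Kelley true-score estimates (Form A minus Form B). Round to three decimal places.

32.036

T̂_A = 0.879(576.6) + 0.121(514.92) = 569.13672
T̂_B = 0.542(549.7) + 0.458(522.19) = 537.10042
T̂_A − T̂_B = 32.03630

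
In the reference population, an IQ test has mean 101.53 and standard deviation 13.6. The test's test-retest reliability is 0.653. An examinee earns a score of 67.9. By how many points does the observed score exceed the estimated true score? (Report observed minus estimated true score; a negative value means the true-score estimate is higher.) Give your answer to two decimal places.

-11.67

Kelley's formula gives T̂ = 0.653·67.9 + 0.347·101.53 = 44.3387 + 35.23091 = 79.5696.
X − T̂ = 67.9 − 79.570 = -11.670 → -11.67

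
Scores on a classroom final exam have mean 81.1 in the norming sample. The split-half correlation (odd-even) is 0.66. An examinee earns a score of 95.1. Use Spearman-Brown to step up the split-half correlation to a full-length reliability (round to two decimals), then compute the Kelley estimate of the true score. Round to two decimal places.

Spearman-Brown: ρ = 2r/(1 + r) = 2(0.66)/(1 + 0.66) = 1.320/1.66 = 0.7952 → 0.80
Weight the observed score by reliability and the mean by (1 − reliability): T̂ = 0.80·95.1 + 0.20·81.1 = 76.080 + 16.220 = 92.300.

92.30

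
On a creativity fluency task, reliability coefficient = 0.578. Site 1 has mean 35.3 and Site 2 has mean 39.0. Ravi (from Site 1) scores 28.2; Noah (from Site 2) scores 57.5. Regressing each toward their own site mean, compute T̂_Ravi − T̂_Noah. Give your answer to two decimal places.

-18.50

T̂_Ravi = 0.578(28.2) + 0.422(35.3) = 31.1962
T̂_Noah = 0.578(57.5) + 0.422(39.0) = 49.6930
Difference = 31.1962 − 49.6930 = -18.4968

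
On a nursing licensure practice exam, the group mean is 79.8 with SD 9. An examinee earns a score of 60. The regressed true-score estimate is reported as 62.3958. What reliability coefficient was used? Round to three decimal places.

T̂ = ρX + (1 − ρ)μ  ⇒  T̂ − μ = ρ(X − μ)
ρ = (T̂ − μ)/(X − μ) = (62.3958 − 79.8) / (60 − 79.8) = -17.4042 / -19.8 = 0.87900

0.879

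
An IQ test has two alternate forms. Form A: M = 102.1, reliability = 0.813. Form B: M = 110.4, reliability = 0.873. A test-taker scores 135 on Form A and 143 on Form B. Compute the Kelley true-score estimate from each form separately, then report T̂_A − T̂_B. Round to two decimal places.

T̂_A = 0.813(135) + 0.187(102.1) = 128.8477
T̂_B = 0.873(143) + 0.127(110.4) = 138.8598
T̂_A − T̂_B = -10.0121

-10.01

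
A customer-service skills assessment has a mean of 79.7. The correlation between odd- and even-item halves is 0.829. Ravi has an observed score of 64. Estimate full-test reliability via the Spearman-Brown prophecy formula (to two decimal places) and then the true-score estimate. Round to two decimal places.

Spearman-Brown: ρ = 2r/(1 + r) = 2(0.829)/(1 + 0.829) = 1.6580/1.829 = 0.9065 → 0.91
T̂ = 0.91(64) + 0.09(79.7) = 58.24 + 7.173 = 65.413 → 65.41

65.41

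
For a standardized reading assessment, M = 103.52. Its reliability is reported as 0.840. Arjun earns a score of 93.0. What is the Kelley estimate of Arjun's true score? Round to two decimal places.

94.68

T̂ = ρX + (1 − ρ)μ
  = 0.840 × 93.0 + 0.160 × 103.52
  = 78.1200 + 16.56320
  = 94.683
  ≈ 94.68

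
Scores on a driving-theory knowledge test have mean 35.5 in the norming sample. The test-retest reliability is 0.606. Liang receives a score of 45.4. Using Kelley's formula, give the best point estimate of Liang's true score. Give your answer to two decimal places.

41.50

Regress the observed score toward the mean by the unreliability: T̂ = 0.606·45.4 + 0.394·35.5 = 27.5124 + 13.9870 = 41.499.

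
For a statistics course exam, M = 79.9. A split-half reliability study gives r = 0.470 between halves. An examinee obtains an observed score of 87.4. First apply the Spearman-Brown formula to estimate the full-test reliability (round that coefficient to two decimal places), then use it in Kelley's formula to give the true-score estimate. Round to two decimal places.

84.70

Spearman-Brown: ρ = 2r/(1 + r) = 2(0.470)/(1 + 0.470) = 0.9400/1.470 = 0.6395 → 0.64
T̂ = ρX + (1 − ρ)μ
  = 0.64 × 87.4 + 0.36 × 79.9
  = 55.936 + 28.764
  = 84.700
  ≈ 84.70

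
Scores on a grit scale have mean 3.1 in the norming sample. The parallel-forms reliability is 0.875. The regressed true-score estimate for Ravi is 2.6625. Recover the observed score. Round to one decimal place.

2.6

T̂ = ρX + (1 − ρ)μ  ⇒  X = (T̂ − (1 − ρ)μ) / ρ
X = (2.6625 − 0.125 × 3.1) / 0.875 = (2.6625 − 0.3875) / 0.875 = 2.2750 / 0.875 = 2.600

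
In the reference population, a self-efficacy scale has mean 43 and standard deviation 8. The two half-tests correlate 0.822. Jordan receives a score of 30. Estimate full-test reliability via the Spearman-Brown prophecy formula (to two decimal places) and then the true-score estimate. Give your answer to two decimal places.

Spearman-Brown: ρ = 2r/(1 + r) = 2(0.822)/(1 + 0.822) = 1.6440/1.822 = 0.9023 → 0.90
T̂ = ρX + (1 − ρ)μ
  = 0.90 × 30 + 0.10 × 43
  = 27.00 + 4.30
  = 31.300
  ≈ 31.30

31.30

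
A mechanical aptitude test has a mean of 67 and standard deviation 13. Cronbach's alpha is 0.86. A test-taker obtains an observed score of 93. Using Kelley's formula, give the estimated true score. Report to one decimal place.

89.4

T̂ = ρX + (1 − ρ)μ
  = 0.86 × 93 + 0.14 × 67
  = 79.98 + 9.38
  = 89.36
  ≈ 89.4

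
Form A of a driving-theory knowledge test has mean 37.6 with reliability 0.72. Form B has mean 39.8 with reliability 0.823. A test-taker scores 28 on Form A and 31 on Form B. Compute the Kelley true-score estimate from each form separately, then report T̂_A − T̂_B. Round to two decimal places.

-1.87

T̂_A = 0.72(28) + 0.28(37.6) = 30.6880
T̂_B = 0.823(31) + 0.177(39.8) = 32.5576
T̂_A − T̂_B = -1.8696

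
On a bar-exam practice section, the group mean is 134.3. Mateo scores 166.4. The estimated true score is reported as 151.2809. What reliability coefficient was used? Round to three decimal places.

T̂ = ρX + (1 − ρ)μ  ⇒  T̂ − μ = ρ(X − μ)
ρ = (T̂ − μ)/(X − μ) = (151.2809 − 134.3) / (166.4 − 134.3) = 16.9809 / 32.1 = 0.52900

0.529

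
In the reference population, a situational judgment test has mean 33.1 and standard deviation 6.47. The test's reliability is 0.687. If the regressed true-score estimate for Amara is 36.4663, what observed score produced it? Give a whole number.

38

T̂ = ρX + (1 − ρ)μ  ⇒  X = (T̂ − (1 − ρ)μ) / ρ
X = (36.4663 − 0.313 × 33.1) / 0.687 = (36.4663 − 10.3603) / 0.687 = 26.1060 / 0.687 = 38.00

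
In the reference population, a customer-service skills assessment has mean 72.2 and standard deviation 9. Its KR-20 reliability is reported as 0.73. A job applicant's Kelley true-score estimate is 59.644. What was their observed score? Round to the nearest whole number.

T̂ = ρX + (1 − ρ)μ  ⇒  X = (T̂ − (1 − ρ)μ) / ρ
X = (59.644 − 0.27 × 72.2) / 0.73 = (59.644 − 19.494) / 0.73 = 40.150 / 0.73 = 55.00

55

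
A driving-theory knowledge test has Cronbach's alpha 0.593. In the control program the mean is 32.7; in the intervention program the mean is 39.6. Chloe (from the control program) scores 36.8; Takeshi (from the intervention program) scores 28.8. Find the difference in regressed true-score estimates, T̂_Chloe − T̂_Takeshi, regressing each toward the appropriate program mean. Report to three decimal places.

T̂_Chloe = 0.593(36.8) + 0.407(32.7) = 35.13130
T̂_Takeshi = 0.593(28.8) + 0.407(39.6) = 33.19560
Difference = 35.13130 − 33.19560 = 1.93570

1.936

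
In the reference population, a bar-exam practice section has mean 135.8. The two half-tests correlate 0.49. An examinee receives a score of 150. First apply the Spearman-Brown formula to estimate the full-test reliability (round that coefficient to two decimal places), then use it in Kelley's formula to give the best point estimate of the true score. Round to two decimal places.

145.17

Spearman-Brown: ρ = 2r/(1 + r) = 2(0.49)/(1 + 0.49) = 0.980/1.49 = 0.6577 → 0.66
T̂ = ρX + (1 − ρ)μ
  = 0.66 × 150 + 0.34 × 135.8
  = 99.00 + 46.172
  = 145.172
  ≈ 145.17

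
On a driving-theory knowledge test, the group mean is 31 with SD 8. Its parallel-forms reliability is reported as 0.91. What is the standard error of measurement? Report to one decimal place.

SEM = SD · √(1 − ρ) = 8 × √0.09 = 8 × 0.3000 = 2.400

2.4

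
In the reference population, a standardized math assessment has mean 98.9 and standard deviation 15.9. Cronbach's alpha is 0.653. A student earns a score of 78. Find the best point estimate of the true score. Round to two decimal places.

85.25

Kelley's formula gives T̂ = 0.653·78 + 0.347·98.9 = 50.934 + 34.3183 = 85.252.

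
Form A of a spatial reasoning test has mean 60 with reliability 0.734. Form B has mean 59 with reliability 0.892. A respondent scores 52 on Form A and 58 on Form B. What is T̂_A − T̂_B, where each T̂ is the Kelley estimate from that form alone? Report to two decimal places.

-3.98

T̂_A = 0.734(52) + 0.266(60) = 54.1280
T̂_B = 0.892(58) + 0.108(59) = 58.1080
T̂_A − T̂_B = -3.9800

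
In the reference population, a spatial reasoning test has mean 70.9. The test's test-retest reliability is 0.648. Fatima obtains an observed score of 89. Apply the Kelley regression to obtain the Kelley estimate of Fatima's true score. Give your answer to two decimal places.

T̂ = ρX + (1 − ρ)μ
  = 0.648 × 89 + 0.352 × 70.9
  = 57.672 + 24.9568
  = 82.629
  ≈ 82.63

82.63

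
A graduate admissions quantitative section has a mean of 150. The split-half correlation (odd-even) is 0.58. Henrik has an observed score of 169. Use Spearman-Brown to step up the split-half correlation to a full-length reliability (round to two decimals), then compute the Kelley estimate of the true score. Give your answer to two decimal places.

163.87

Spearman-Brown: ρ = 2r/(1 + r) = 2(0.58)/(1 + 0.58) = 1.160/1.58 = 0.7342 → 0.73
T̂ = ρX + (1 − ρ)μ
  = 0.73 × 169 + 0.27 × 150
  = 123.37 + 40.50
  = 163.870
  ≈ 163.87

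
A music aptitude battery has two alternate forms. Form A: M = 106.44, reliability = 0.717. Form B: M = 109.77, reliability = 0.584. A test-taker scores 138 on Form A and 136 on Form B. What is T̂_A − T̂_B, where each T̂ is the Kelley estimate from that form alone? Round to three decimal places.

3.980

T̂_A = 0.717(138) + 0.283(106.44) = 129.06852
T̂_B = 0.584(136) + 0.416(109.77) = 125.08832
T̂_A − T̂_B = 3.98020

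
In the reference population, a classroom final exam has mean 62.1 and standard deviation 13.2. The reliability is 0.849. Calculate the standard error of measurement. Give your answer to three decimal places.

5.129

SEM = SD · √(1 − ρ) = 13.2 × √0.151 = 13.2 × 0.3886 = 5.1294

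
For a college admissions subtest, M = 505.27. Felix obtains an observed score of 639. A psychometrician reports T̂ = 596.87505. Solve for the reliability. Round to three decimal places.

0.685

T̂ = ρX + (1 − ρ)μ  ⇒  T̂ − μ = ρ(X − μ)
ρ = (T̂ − μ)/(X − μ) = (596.87505 − 505.27) / (639 − 505.27) = 91.60505 / 133.73 = 0.68500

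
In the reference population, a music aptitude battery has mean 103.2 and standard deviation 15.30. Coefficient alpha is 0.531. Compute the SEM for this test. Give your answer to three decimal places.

SEM = SD · √(1 − ρ) = 15.30 × √0.469 = 15.30 × 0.6848 = 10.4780

10.478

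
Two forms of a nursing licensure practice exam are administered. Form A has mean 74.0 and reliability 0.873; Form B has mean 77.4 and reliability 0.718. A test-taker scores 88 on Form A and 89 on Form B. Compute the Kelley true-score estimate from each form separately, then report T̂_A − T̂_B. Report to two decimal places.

T̂_A = 0.873(88) + 0.127(74.0) = 86.2220
T̂_B = 0.718(89) + 0.282(77.4) = 85.7288
T̂_A − T̂_B = 0.4932

0.49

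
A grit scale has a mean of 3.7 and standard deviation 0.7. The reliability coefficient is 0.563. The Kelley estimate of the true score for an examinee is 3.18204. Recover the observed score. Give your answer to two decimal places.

T̂ = ρX + (1 − ρ)μ  ⇒  X = (T̂ − (1 − ρ)μ) / ρ
X = (3.18204 − 0.437 × 3.7) / 0.563 = (3.18204 − 1.6169) / 0.563 = 1.56514 / 0.563 = 2.7800

2.78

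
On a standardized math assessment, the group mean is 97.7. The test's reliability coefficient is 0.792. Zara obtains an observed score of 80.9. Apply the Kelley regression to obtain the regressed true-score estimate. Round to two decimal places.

84.39

T̂ = ρX + (1 − ρ)μ
  = 0.792 × 80.9 + 0.208 × 97.7
  = 64.0728 + 20.3216
  = 84.394
  ≈ 84.39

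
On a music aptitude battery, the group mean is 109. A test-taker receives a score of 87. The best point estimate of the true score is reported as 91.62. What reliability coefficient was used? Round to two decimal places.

0.79

T̂ = ρX + (1 − ρ)μ  ⇒  T̂ − μ = ρ(X − μ)
ρ = (T̂ − μ)/(X − μ) = (91.62 − 109) / (87 − 109) = -17.38 / -22.0 = 0.7900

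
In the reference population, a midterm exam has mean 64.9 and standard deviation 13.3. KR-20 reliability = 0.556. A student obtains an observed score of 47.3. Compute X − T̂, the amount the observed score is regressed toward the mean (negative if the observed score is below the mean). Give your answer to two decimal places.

-7.81

T̂ = 0.556(47.3) + 0.444(64.9) = 26.2988 + 28.8156 = 55.1144 → 55.114
X − T̂ = 47.3 − 55.114 = -7.814 → -7.81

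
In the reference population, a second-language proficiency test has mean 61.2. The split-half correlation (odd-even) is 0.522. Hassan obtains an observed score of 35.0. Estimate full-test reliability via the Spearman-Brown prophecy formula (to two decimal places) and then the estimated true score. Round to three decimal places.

43.122

Spearman-Brown: ρ = 2r/(1 + r) = 2(0.522)/(1 + 0.522) = 1.0440/1.522 = 0.6859 → 0.69
Weight the observed score by reliability and the mean by (1 − reliability): T̂ = 0.69·35.0 + 0.31·61.2 = 24.150 + 18.972 = 43.1220.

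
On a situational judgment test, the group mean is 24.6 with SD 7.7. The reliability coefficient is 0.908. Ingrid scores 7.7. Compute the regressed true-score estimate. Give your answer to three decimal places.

9.255

T̂ = ρX + (1 − ρ)μ
  = 0.908 × 7.7 + 0.092 × 24.6
  = 6.9916 + 2.2632
  = 9.2548
  ≈ 9.255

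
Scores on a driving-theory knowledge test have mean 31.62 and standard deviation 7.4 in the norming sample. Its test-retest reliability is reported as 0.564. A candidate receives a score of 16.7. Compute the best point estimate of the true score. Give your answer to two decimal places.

Kelley's formula gives T̂ = 0.564·16.7 + 0.436·31.62 = 9.4188 + 13.78632 = 23.205.

23.21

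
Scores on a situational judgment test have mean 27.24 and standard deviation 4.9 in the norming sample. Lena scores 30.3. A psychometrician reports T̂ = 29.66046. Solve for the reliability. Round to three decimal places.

0.791

T̂ = ρX + (1 − ρ)μ  ⇒  T̂ − μ = ρ(X − μ)
ρ = (T̂ − μ)/(X − μ) = (29.66046 − 27.24) / (30.3 − 27.24) = 2.42046 / 3.06 = 0.79100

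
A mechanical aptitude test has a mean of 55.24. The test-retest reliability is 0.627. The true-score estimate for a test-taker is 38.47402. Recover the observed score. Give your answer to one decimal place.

28.5

T̂ = ρX + (1 − ρ)μ  ⇒  X = (T̂ − (1 − ρ)μ) / ρ
X = (38.47402 − 0.373 × 55.24) / 0.627 = (38.47402 − 20.60452) / 0.627 = 17.86950 / 0.627 = 28.500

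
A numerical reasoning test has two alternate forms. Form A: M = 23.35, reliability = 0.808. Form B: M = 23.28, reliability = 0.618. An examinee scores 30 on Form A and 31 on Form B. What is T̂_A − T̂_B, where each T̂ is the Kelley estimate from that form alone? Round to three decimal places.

T̂_A = 0.808(30) + 0.192(23.35) = 28.72320
T̂_B = 0.618(31) + 0.382(23.28) = 28.05096
T̂_A − T̂_B = 0.67224

0.672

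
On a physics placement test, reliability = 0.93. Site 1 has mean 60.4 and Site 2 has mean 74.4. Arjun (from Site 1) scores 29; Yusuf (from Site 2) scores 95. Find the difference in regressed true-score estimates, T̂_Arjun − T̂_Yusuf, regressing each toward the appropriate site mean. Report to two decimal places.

T̂_Arjun = 0.93(29) + 0.07(60.4) = 31.1980
T̂_Yusuf = 0.93(95) + 0.07(74.4) = 93.5580
Difference = 31.1980 − 93.5580 = -62.3600

-62.36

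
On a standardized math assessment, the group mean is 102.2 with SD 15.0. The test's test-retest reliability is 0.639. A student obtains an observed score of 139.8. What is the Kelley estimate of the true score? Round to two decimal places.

T̂ = ρX + (1 − ρ)μ
  = 0.639 × 139.8 + 0.361 × 102.2
  = 89.3322 + 36.8942
  = 126.226
  ≈ 126.23

126.23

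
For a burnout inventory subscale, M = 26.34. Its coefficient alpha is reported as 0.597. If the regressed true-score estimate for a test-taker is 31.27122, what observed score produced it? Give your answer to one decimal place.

34.6

T̂ = ρX + (1 − ρ)μ  ⇒  X = (T̂ − (1 − ρ)μ) / ρ
X = (31.27122 − 0.403 × 26.34) / 0.597 = (31.27122 − 10.61502) / 0.597 = 20.65620 / 0.597 = 34.600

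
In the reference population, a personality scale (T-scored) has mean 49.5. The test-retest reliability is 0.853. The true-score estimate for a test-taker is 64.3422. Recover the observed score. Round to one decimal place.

T̂ = ρX + (1 − ρ)μ  ⇒  X = (T̂ − (1 − ρ)μ) / ρ
X = (64.3422 − 0.147 × 49.5) / 0.853 = (64.3422 − 7.2765) / 0.853 = 57.0657 / 0.853 = 66.900

66.9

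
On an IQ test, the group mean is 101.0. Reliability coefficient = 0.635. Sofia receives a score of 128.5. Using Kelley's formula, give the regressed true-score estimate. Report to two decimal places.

T̂ = ρX + (1 − ρ)μ
  = 0.635 × 128.5 + 0.365 × 101.0
  = 81.5975 + 36.8650
  = 118.463
  ≈ 118.46

118.46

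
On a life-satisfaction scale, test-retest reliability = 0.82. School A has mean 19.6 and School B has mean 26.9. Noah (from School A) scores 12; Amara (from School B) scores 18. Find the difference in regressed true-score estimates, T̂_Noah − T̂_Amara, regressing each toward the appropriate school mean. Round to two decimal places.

T̂_Noah = 0.82(12) + 0.18(19.6) = 13.3680
T̂_Amara = 0.82(18) + 0.18(26.9) = 19.6020
Difference = 13.3680 − 19.6020 = -6.2340

-6.23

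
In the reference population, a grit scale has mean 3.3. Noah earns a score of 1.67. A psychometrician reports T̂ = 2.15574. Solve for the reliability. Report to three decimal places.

T̂ = ρX + (1 − ρ)μ  ⇒  T̂ − μ = ρ(X − μ)
ρ = (T̂ − μ)/(X − μ) = (2.15574 − 3.3) / (1.67 − 3.3) = -1.14426 / -1.63 = 0.70200

0.702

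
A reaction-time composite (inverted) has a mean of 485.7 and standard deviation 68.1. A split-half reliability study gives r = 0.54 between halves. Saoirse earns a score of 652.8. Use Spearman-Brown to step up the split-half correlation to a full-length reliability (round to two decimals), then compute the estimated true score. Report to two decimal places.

Spearman-Brown: ρ = 2r/(1 + r) = 2(0.54)/(1 + 0.54) = 1.080/1.54 = 0.7013 → 0.70
Kelley's formula gives T̂ = 0.70·652.8 + 0.30·485.7 = 456.960 + 145.710 = 602.670.

602.67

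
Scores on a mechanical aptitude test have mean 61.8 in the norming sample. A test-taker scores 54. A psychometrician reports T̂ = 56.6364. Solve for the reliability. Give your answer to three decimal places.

0.662

T̂ = ρX + (1 − ρ)μ  ⇒  T̂ − μ = ρ(X − μ)
ρ = (T̂ − μ)/(X − μ) = (56.6364 − 61.8) / (54 − 61.8) = -5.1636 / -7.8 = 0.66200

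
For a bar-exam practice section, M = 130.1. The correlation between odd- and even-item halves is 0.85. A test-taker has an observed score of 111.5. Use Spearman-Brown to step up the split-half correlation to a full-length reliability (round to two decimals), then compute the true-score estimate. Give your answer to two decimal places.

Spearman-Brown: ρ = 2r/(1 + r) = 2(0.85)/(1 + 0.85) = 1.700/1.85 = 0.9189 → 0.92
Regress the observed score toward the mean by the unreliability: T̂ = 0.92·111.5 + 0.08·130.1 = 102.580 + 10.408 = 112.988.

112.99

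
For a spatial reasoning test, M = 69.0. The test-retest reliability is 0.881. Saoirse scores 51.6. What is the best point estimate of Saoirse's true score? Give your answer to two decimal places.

53.67

T̂ = ρX + (1 − ρ)μ
  = 0.881 × 51.6 + 0.119 × 69.0
  = 45.4596 + 8.2110
  = 53.671
  ≈ 53.67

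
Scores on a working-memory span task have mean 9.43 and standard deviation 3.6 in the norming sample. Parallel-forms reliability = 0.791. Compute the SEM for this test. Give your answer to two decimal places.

1.65

SEM = SD · √(1 − ρ) = 3.6 × √0.209 = 3.6 × 0.4572 = 1.646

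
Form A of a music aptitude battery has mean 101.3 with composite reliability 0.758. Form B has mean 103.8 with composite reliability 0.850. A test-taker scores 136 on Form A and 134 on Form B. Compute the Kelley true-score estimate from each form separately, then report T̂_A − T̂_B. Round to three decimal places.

T̂_A = 0.758(136) + 0.242(101.3) = 127.60260
T̂_B = 0.850(134) + 0.150(103.8) = 129.47000
T̂_A − T̂_B = -1.86740

-1.867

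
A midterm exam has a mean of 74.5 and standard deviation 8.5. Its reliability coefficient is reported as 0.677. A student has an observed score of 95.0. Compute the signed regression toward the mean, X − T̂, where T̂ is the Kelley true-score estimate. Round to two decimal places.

T̂ = ρX + (1 − ρ)μ
  = 0.677 × 95.0 + 0.323 × 74.5
  = 64.3150 + 24.0635
  = 88.3785
  ≈ 88.379
X − T̂ = 95.0 − 88.379 = 6.621 → 6.62

6.62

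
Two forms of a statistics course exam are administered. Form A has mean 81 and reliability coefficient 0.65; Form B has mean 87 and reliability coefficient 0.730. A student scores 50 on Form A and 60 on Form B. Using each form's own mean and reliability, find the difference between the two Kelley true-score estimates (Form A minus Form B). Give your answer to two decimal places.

T̂_A = 0.65(50) + 0.35(81) = 60.8500
T̂_B = 0.730(60) + 0.270(87) = 67.2900
T̂_A − T̂_B = -6.4400

-6.44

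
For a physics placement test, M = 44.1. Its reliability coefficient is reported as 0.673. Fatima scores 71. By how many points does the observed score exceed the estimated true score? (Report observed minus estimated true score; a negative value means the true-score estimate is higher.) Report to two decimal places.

T̂ = 0.673(71) + 0.327(44.1) = 47.783 + 14.4207 = 62.2037 → 62.204
X − T̂ = 71 − 62.204 = 8.796 → 8.80

8.80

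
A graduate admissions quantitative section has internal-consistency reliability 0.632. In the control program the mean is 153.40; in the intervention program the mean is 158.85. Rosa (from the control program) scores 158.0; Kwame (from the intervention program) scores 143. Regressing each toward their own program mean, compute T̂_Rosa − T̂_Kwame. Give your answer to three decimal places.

T̂_Rosa = 0.632(158.0) + 0.368(153.40) = 156.30720
T̂_Kwame = 0.632(143) + 0.368(158.85) = 148.83280
Difference = 156.30720 − 148.83280 = 7.47440

7.474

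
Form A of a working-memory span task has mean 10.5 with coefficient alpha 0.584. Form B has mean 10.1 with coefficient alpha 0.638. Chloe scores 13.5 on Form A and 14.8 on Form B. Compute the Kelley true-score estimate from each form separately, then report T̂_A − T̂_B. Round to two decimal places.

T̂_A = 0.584(13.5) + 0.416(10.5) = 12.2520
T̂_B = 0.638(14.8) + 0.362(10.1) = 13.0986
T̂_A − T̂_B = -0.8466

-0.85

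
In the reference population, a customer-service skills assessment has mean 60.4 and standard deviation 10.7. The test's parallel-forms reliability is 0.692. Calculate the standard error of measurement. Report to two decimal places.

5.94

SEM = SD · √(1 − ρ) = 10.7 × √0.308 = 10.7 × 0.5550 = 5.938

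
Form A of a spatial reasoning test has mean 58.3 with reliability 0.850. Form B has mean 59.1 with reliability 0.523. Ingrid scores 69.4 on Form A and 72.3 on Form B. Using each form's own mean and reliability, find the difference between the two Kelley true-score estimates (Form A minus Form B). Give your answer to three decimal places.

T̂_A = 0.850(69.4) + 0.150(58.3) = 67.73500
T̂_B = 0.523(72.3) + 0.477(59.1) = 66.00360
T̂_A − T̂_B = 1.73140

1.731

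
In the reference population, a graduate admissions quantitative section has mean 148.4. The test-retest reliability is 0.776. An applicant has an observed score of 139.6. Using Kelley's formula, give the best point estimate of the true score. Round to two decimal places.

Kelley's formula gives T̂ = 0.776·139.6 + 0.224·148.4 = 108.3296 + 33.2416 = 141.571.

141.57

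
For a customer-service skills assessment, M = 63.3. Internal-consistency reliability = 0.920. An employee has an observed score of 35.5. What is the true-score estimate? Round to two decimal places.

37.72

T̂ = 0.920(35.5) + 0.080(63.3) = 32.6600 + 5.0640 = 37.724 → 37.72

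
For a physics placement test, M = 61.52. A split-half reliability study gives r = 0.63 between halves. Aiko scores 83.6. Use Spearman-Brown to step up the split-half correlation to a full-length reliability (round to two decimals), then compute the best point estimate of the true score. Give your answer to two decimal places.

Spearman-Brown: ρ = 2r/(1 + r) = 2(0.63)/(1 + 0.63) = 1.260/1.63 = 0.7730 → 0.77
Kelley's formula gives T̂ = 0.77·83.6 + 0.23·61.52 = 64.372 + 14.1496 = 78.522.

78.52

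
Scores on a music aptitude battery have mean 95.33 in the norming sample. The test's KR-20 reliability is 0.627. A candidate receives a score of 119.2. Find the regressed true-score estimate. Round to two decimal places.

T̂ = ρX + (1 − ρ)μ
  = 0.627 × 119.2 + 0.373 × 95.33
  = 74.7384 + 35.55809
  = 110.296
  ≈ 110.30

110.30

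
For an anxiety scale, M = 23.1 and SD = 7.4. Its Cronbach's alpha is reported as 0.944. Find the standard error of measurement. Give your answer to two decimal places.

1.75

SEM = SD · √(1 − ρ) = 7.4 × √0.056 = 7.4 × 0.2366 = 1.751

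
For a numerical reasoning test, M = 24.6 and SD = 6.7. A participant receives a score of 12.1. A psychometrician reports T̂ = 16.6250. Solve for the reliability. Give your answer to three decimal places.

0.638

T̂ = ρX + (1 − ρ)μ  ⇒  T̂ − μ = ρ(X − μ)
ρ = (T̂ − μ)/(X − μ) = (16.6250 − 24.6) / (12.1 − 24.6) = -7.9750 / -12.5 = 0.63800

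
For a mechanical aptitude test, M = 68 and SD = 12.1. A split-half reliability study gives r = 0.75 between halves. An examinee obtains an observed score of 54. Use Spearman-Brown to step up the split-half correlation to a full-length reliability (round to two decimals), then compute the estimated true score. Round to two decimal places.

Spearman-Brown: ρ = 2r/(1 + r) = 2(0.75)/(1 + 0.75) = 1.500/1.75 = 0.8571 → 0.86
T̂ = 0.86(54) + 0.14(68) = 46.44 + 9.52 = 55.960 → 55.96

55.96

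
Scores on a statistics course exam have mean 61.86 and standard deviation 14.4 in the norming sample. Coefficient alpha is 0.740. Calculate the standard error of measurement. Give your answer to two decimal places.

SEM = SD · √(1 − ρ) = 14.4 × √0.260 = 14.4 × 0.5099 = 7.343

7.34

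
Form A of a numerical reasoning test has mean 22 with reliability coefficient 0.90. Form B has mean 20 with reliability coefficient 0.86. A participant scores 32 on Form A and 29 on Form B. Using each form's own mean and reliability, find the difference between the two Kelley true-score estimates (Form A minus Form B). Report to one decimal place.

T̂_A = 0.90(32) + 0.10(22) = 31.000
T̂_B = 0.86(29) + 0.14(20) = 27.740
T̂_A − T̂_B = 3.260

3.3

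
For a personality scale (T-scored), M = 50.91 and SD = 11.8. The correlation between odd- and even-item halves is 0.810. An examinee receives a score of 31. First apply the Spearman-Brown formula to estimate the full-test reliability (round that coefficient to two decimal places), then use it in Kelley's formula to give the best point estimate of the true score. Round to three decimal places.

Spearman-Brown: ρ = 2r/(1 + r) = 2(0.810)/(1 + 0.810) = 1.6200/1.810 = 0.8950 → 0.90
T̂ = ρX + (1 − ρ)μ
  = 0.90 × 31 + 0.10 × 50.91
  = 27.90 + 5.0910
  = 32.9910
  ≈ 32.991

32.991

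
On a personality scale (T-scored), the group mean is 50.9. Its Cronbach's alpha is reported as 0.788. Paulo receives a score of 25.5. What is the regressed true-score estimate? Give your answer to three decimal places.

Kelley's formula gives T̂ = 0.788·25.5 + 0.212·50.9 = 20.0940 + 10.7908 = 30.8848.

30.885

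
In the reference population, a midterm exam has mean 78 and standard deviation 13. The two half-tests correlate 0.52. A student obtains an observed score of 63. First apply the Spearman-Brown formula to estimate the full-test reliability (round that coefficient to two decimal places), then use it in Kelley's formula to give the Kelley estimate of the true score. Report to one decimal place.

Spearman-Brown: ρ = 2r/(1 + r) = 2(0.52)/(1 + 0.52) = 1.040/1.52 = 0.6842 → 0.68
T̂ = ρX + (1 − ρ)μ
  = 0.68 × 63 + 0.32 × 78
  = 42.84 + 24.96
  = 67.80
  ≈ 67.8

67.8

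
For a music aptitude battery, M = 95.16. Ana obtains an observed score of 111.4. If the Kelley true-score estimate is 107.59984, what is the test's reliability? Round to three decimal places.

0.766

T̂ = ρX + (1 − ρ)μ  ⇒  T̂ − μ = ρ(X − μ)
ρ = (T̂ − μ)/(X − μ) = (107.59984 − 95.16) / (111.4 − 95.16) = 12.43984 / 16.24 = 0.76600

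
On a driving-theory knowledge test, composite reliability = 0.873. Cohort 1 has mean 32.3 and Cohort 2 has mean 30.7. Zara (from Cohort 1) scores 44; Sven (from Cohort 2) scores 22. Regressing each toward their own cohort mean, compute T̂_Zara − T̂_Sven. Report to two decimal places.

19.41

T̂_Zara = 0.873(44) + 0.127(32.3) = 42.5141
T̂_Sven = 0.873(22) + 0.127(30.7) = 23.1049
Difference = 42.5141 − 23.1049 = 19.4092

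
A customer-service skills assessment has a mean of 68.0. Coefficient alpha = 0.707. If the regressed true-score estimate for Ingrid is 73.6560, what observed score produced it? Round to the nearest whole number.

76

T̂ = ρX + (1 − ρ)μ  ⇒  X = (T̂ − (1 − ρ)μ) / ρ
X = (73.6560 − 0.293 × 68.0) / 0.707 = (73.6560 − 19.9240) / 0.707 = 53.7320 / 0.707 = 76.00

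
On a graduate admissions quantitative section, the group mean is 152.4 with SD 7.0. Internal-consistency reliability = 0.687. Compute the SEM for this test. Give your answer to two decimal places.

3.92

SEM = SD · √(1 − ρ) = 7.0 × √0.313 = 7.0 × 0.5595 = 3.916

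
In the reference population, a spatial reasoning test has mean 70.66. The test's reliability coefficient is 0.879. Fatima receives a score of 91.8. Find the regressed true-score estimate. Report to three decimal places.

Regress the observed score toward the mean by the unreliability: T̂ = 0.879·91.8 + 0.121·70.66 = 80.6922 + 8.54986 = 89.2421.

89.242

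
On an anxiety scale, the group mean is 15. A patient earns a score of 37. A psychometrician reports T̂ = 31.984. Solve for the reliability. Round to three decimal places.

T̂ = ρX + (1 − ρ)μ  ⇒  T̂ − μ = ρ(X − μ)
ρ = (T̂ − μ)/(X − μ) = (31.984 − 15) / (37 − 15) = 16.984 / 22.0 = 0.77200

0.772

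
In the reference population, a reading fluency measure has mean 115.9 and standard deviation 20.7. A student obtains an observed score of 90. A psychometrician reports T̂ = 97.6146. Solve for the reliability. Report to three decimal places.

T̂ = ρX + (1 − ρ)μ  ⇒  T̂ − μ = ρ(X − μ)
ρ = (T̂ − μ)/(X − μ) = (97.6146 − 115.9) / (90 − 115.9) = -18.2854 / -25.9 = 0.70600

0.706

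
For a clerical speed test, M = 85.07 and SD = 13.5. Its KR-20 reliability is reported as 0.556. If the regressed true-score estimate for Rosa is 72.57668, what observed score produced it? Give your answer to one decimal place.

62.6

T̂ = ρX + (1 − ρ)μ  ⇒  X = (T̂ − (1 − ρ)μ) / ρ
X = (72.57668 − 0.444 × 85.07) / 0.556 = (72.57668 − 37.77108) / 0.556 = 34.80560 / 0.556 = 62.600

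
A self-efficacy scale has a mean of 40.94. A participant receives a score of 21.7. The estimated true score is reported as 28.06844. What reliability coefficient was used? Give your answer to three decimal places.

T̂ = ρX + (1 − ρ)μ  ⇒  T̂ − μ = ρ(X − μ)
ρ = (T̂ − μ)/(X − μ) = (28.06844 − 40.94) / (21.7 − 40.94) = -12.87156 / -19.24 = 0.66900

0.669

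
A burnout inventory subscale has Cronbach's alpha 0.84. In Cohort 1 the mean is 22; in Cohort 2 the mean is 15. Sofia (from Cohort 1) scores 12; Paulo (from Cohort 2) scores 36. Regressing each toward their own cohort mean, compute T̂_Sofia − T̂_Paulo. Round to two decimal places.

T̂_Sofia = 0.84(12) + 0.16(22) = 13.6000
T̂_Paulo = 0.84(36) + 0.16(15) = 32.6400
Difference = 13.6000 − 32.6400 = -19.0400

-19.04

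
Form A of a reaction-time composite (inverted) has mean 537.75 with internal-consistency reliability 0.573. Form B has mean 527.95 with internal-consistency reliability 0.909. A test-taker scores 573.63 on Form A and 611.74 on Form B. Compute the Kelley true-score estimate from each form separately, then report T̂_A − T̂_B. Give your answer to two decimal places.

-45.81

T̂_A = 0.573(573.63) + 0.427(537.75) = 558.3092
T̂_B = 0.909(611.74) + 0.091(527.95) = 604.1151
T̂_A − T̂_B = -45.8059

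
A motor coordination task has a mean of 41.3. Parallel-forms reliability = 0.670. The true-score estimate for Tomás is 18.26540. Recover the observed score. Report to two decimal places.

6.92

T̂ = ρX + (1 − ρ)μ  ⇒  X = (T̂ − (1 − ρ)μ) / ρ
X = (18.26540 − 0.330 × 41.3) / 0.670 = (18.26540 − 13.6290) / 0.670 = 4.63640 / 0.670 = 6.9200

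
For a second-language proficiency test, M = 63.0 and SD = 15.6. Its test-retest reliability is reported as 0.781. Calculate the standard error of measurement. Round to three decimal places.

7.300

SEM = SD · √(1 − ρ) = 15.6 × √0.219 = 15.6 × 0.4680 = 7.3004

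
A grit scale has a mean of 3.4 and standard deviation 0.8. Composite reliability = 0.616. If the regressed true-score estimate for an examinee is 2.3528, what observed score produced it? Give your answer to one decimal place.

1.7

T̂ = ρX + (1 − ρ)μ  ⇒  X = (T̂ − (1 − ρ)μ) / ρ
X = (2.3528 − 0.384 × 3.4) / 0.616 = (2.3528 − 1.3056) / 0.616 = 1.0472 / 0.616 = 1.700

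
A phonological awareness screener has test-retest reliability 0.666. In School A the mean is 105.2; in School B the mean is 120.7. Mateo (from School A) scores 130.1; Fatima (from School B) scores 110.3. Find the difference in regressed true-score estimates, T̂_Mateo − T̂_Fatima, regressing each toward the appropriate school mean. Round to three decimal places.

8.010

T̂_Mateo = 0.666(130.1) + 0.334(105.2) = 121.78340
T̂_Fatima = 0.666(110.3) + 0.334(120.7) = 113.77360
Difference = 121.78340 − 113.77360 = 8.00980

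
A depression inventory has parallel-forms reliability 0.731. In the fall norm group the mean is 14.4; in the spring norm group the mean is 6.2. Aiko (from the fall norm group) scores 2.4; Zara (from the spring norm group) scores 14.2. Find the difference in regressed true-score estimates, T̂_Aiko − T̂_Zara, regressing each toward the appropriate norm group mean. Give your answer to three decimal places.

-6.420

T̂_Aiko = 0.731(2.4) + 0.269(14.4) = 5.62800
T̂_Zara = 0.731(14.2) + 0.269(6.2) = 12.04800
Difference = 5.62800 − 12.04800 = -6.42000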